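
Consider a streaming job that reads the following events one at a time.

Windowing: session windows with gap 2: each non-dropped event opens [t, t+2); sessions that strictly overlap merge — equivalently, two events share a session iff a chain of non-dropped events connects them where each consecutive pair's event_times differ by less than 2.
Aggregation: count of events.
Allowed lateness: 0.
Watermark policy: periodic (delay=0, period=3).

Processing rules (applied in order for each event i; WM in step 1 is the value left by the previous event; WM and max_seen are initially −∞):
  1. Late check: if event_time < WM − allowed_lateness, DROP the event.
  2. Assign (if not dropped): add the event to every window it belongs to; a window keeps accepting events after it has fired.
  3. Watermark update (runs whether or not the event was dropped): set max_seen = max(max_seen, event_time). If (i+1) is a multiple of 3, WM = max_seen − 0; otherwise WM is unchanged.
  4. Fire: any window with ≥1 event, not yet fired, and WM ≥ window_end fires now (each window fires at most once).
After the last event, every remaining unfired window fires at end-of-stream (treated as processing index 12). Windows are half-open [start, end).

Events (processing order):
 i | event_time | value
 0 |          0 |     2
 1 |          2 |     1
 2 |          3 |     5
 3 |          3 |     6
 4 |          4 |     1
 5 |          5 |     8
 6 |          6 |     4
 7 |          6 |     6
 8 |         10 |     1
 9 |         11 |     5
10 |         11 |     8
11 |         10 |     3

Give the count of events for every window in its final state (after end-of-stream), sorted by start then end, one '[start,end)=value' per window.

i=0 t=0 v=2: → [0,2); WM=−∞
i=1 t=2 v=1: → [2,4); WM=−∞
i=2 t=3 v=5: → [2,5); WM=3
i=3 t=3 v=6: → [2,5); WM=3
i=4 t=4 v=1: → [2,6); WM=3
i=5 t=5 v=8: → [2,7); WM=5
i=6 t=6 v=4: → [2,8); WM=5
i=7 t=6 v=6: → [2,8); WM=5
i=8 t=10 v=1: → [10,12); WM=10
i=9 t=11 v=5: → [10,13); WM=10
i=10 t=11 v=8: → [10,13); WM=10
i=11 t=10 v=3: → [10,13); WM=11

[0,2)=1 [2,8)=7 [10,13)=4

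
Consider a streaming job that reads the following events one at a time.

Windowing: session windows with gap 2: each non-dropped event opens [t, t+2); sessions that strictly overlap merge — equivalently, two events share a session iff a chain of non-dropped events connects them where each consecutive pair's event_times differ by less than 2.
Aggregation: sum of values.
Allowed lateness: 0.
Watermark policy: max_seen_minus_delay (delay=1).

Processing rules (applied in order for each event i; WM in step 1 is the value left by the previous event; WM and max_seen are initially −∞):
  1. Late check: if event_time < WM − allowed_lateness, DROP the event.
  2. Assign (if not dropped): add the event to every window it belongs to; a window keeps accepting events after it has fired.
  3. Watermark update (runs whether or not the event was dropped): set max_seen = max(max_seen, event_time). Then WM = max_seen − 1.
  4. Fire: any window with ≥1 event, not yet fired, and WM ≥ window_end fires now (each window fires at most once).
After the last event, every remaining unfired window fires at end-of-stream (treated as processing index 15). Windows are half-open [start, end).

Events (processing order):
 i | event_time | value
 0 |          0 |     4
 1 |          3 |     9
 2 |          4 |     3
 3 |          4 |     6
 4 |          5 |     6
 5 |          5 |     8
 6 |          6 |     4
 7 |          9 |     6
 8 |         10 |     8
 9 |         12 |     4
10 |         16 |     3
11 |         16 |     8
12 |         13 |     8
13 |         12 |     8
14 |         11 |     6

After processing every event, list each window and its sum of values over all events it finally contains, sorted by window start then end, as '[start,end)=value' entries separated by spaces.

i=0 t=0 v=4: → [0,2); WM=-1
i=1 t=3 v=9: → [3,5); WM=2
i=2 t=4 v=3: → [3,6); WM=3
i=3 t=4 v=6: → [3,6); WM=3
i=4 t=5 v=6: → [3,7); WM=4
i=5 t=5 v=8: → [3,7); WM=4
i=6 t=6 v=4: → [3,8); WM=5
i=7 t=9 v=6: → [9,11); WM=8
i=8 t=10 v=8: → [9,12); WM=9
i=9 t=12 v=4: → [12,14); WM=11
i=10 t=16 v=3: → [16,18); WM=15
i=11 t=16 v=8: → [16,18); WM=15
i=12 t=13 v=8: DROP (t<15-0); WM=15
i=13 t=12 v=8: DROP (t<15-0); WM=15
i=14 t=11 v=6: DROP (t<15-0); WM=15

[0,2)=4 [3,8)=36 [9,12)=14 [12,14)=4 [16,18)=11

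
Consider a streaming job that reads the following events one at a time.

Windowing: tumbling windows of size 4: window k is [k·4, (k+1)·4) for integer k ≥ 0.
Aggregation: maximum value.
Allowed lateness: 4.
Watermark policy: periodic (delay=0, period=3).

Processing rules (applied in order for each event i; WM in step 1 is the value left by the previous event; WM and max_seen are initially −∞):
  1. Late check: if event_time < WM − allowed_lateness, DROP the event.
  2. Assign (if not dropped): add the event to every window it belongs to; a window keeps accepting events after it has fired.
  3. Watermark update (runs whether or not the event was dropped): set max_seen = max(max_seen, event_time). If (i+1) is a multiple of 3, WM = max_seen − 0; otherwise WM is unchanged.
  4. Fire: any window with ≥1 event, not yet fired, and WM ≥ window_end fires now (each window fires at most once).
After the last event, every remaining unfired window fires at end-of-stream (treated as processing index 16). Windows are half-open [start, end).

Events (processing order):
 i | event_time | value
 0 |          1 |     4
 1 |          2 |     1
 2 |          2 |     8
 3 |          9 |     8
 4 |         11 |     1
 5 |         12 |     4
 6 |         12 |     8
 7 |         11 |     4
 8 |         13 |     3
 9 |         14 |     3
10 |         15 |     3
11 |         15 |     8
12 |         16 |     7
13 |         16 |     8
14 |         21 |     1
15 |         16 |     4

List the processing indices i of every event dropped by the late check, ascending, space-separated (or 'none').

i=0 t=1 v=4: → [0,4); WM=−∞
i=1 t=2 v=1: → [0,4); WM=−∞
i=2 t=2 v=8: → [0,4); WM=2
i=3 t=9 v=8: → [8,12); WM=2
i=4 t=11 v=1: → [8,12); WM=2
i=5 t=12 v=4: → [12,16); WM=12; [0,4) fires=8 [8,12) fires=8
i=6 t=12 v=8: → [12,16); WM=12
i=7 t=11 v=4: → [8,12); WM=12
i=8 t=13 v=3: → [12,16); WM=13
i=9 t=14 v=3: → [12,16); WM=13
i=10 t=15 v=3: → [12,16); WM=13
i=11 t=15 v=8: → [12,16); WM=15
i=12 t=16 v=7: → [16,20); WM=15
i=13 t=16 v=8: → [16,20); WM=15
i=14 t=21 v=1: → [20,24); WM=21; [12,16) fires=8 [16,20) fires=8
i=15 t=16 v=4: DROP (t<21-4); WM=21

15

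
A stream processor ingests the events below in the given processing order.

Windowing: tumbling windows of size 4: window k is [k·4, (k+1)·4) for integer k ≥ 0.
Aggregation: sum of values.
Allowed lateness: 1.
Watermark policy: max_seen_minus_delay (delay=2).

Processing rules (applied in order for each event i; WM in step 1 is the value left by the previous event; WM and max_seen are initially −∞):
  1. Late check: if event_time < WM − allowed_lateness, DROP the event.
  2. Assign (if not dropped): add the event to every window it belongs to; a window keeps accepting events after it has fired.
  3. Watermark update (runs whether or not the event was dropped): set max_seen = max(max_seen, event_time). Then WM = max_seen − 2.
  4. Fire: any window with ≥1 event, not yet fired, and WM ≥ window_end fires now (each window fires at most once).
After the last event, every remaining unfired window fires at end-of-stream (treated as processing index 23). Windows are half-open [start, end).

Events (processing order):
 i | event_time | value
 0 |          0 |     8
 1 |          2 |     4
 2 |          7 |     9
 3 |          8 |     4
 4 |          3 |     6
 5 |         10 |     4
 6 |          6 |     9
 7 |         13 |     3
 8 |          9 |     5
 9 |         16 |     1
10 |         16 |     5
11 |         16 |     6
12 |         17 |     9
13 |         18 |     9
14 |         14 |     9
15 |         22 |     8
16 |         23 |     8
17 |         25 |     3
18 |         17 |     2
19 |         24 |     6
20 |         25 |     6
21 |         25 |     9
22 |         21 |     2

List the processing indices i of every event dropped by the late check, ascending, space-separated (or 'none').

4 6 8 14 18 22

i=0 t=0 v=8: → [0,4); WM=-2
i=1 t=2 v=4: → [0,4); WM=0
i=2 t=7 v=9: → [4,8); WM=5; [0,4) fires=12
i=3 t=8 v=4: → [8,12); WM=6
i=4 t=3 v=6: DROP (t<6-1); WM=6
i=5 t=10 v=4: → [8,12); WM=8; [4,8) fires=9
i=6 t=6 v=9: DROP (t<8-1); WM=8
i=7 t=13 v=3: → [12,16); WM=11
i=8 t=9 v=5: DROP (t<11-1); WM=11
i=9 t=16 v=1: → [16,20); WM=14; [8,12) fires=8
i=10 t=16 v=5: → [16,20); WM=14
i=11 t=16 v=6: → [16,20); WM=14
i=12 t=17 v=9: → [16,20); WM=15
i=13 t=18 v=9: → [16,20); WM=16; [12,16) fires=3
i=14 t=14 v=9: DROP (t<16-1); WM=16
i=15 t=22 v=8: → [20,24); WM=20; [16,20) fires=30
i=16 t=23 v=8: → [20,24); WM=21
i=17 t=25 v=3: → [24,28); WM=23
i=18 t=17 v=2: DROP (t<23-1); WM=23
i=19 t=24 v=6: → [24,28); WM=23
i=20 t=25 v=6: → [24,28); WM=23
i=21 t=25 v=9: → [24,28); WM=23
i=22 t=21 v=2: DROP (t<23-1); WM=23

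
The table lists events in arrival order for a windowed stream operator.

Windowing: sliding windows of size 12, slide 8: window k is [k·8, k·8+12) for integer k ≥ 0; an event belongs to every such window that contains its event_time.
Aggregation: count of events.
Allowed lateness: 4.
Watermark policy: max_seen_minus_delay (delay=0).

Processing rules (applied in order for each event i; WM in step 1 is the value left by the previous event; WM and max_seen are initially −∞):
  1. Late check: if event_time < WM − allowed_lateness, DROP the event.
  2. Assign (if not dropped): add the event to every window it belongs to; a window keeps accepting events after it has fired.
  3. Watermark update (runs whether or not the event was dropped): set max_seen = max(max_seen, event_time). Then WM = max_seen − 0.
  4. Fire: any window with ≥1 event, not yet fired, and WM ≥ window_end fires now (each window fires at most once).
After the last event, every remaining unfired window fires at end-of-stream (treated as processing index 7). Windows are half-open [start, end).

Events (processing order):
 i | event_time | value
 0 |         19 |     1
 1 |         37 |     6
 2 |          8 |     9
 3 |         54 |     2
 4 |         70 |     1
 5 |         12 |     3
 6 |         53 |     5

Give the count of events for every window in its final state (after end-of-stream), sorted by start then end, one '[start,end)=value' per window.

[8,20)=1 [16,28)=1 [32,44)=1 [48,60)=1 [64,76)=1

i=0 t=19 v=1: → [16,28),[8,20); WM=19
i=1 t=37 v=6: → [32,44); WM=37; [8,20) fires=1 [16,28) fires=1
i=2 t=8 v=9: DROP (t<37-4); WM=37
i=3 t=54 v=2: → [48,60); WM=54; [32,44) fires=1
i=4 t=70 v=1: → [64,76); WM=70; [48,60) fires=1
i=5 t=12 v=3: DROP (t<70-4); WM=70
i=6 t=53 v=5: DROP (t<70-4); WM=70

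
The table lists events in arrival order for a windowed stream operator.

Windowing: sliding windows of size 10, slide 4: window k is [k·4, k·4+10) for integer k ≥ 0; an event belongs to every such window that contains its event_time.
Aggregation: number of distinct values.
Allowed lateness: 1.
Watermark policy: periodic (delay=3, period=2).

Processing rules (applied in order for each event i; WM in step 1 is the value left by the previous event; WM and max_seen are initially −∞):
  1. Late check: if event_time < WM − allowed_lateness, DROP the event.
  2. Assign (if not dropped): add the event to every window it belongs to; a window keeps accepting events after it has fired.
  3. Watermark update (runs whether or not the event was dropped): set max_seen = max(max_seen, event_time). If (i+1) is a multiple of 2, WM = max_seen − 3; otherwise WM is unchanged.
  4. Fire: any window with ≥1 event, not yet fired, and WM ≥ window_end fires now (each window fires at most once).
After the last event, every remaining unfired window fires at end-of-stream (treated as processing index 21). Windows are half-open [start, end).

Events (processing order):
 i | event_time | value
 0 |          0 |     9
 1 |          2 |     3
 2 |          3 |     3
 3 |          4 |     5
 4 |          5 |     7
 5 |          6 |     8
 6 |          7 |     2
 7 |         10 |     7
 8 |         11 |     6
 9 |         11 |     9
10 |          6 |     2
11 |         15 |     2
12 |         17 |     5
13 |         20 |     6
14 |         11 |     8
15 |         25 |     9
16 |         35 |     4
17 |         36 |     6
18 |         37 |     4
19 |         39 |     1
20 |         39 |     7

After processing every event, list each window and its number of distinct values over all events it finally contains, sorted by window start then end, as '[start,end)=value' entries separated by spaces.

[0,10)=6 [4,14)=6 [8,18)=5 [12,22)=3 [16,26)=3 [20,30)=2 [24,34)=1 [28,38)=2 [32,42)=4 [36,46)=4

i=0 t=0 v=9: → [0,10); WM=−∞
i=1 t=2 v=3: → [0,10); WM=-1
i=2 t=3 v=3: → [0,10); WM=-1
i=3 t=4 v=5: → [4,14),[0,10); WM=1
i=4 t=5 v=7: → [4,14),[0,10); WM=1
i=5 t=6 v=8: → [4,14),[0,10); WM=3
i=6 t=7 v=2: → [4,14),[0,10); WM=3
i=7 t=10 v=7: → [8,18),[4,14); WM=7
i=8 t=11 v=6: → [8,18),[4,14); WM=7
i=9 t=11 v=9: → [8,18),[4,14); WM=8
i=10 t=6 v=2: DROP (t<8-1); WM=8
i=11 t=15 v=2: → [12,22),[8,18); WM=12; [0,10) fires=6
i=12 t=17 v=5: → [16,26),[12,22),[8,18); WM=12
i=13 t=20 v=6: → [20,30),[16,26),[12,22); WM=17; [4,14) fires=6
i=14 t=11 v=8: DROP (t<17-1); WM=17
i=15 t=25 v=9: → [24,34),[20,30),[16,26); WM=22; [8,18) fires=5 [12,22) fires=3
i=16 t=35 v=4: → [32,42),[28,38); WM=22
i=17 t=36 v=6: → [36,46),[32,42),[28,38); WM=33; [16,26) fires=3 [20,30) fires=2
i=18 t=37 v=4: → [36,46),[32,42),[28,38); WM=33
i=19 t=39 v=1: → [36,46),[32,42); WM=36; [24,34) fires=1
i=20 t=39 v=7: → [36,46),[32,42); WM=36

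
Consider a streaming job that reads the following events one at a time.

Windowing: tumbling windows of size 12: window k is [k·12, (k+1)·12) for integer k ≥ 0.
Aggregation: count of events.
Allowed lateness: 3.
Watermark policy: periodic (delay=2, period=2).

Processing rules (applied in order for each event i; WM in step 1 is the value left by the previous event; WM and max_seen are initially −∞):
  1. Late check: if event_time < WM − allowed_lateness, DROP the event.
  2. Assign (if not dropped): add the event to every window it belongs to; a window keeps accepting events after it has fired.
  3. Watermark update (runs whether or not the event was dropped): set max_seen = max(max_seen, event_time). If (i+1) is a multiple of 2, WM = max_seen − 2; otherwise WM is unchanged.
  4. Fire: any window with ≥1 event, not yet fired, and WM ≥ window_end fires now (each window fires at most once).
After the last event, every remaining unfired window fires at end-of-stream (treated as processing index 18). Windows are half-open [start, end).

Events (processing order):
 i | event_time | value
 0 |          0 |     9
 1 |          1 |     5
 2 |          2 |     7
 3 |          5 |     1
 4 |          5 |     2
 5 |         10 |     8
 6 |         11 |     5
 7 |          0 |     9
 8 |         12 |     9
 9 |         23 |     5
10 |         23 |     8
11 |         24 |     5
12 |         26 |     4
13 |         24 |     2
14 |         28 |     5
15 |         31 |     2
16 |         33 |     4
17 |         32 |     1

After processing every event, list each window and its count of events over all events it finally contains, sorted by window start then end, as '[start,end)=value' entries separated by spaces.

i=0 t=0 v=9: → [0,12); WM=−∞
i=1 t=1 v=5: → [0,12); WM=-1
i=2 t=2 v=7: → [0,12); WM=-1
i=3 t=5 v=1: → [0,12); WM=3
i=4 t=5 v=2: → [0,12); WM=3
i=5 t=10 v=8: → [0,12); WM=8
i=6 t=11 v=5: → [0,12); WM=8
i=7 t=0 v=9: DROP (t<8-3); WM=9
i=8 t=12 v=9: → [12,24); WM=9
i=9 t=23 v=5: → [12,24); WM=21; [0,12) fires=7
i=10 t=23 v=8: → [12,24); WM=21
i=11 t=24 v=5: → [24,36); WM=22
i=12 t=26 v=4: → [24,36); WM=22
i=13 t=24 v=2: → [24,36); WM=24; [12,24) fires=3
i=14 t=28 v=5: → [24,36); WM=24
i=15 t=31 v=2: → [24,36); WM=29
i=16 t=33 v=4: → [24,36); WM=29
i=17 t=32 v=1: → [24,36); WM=31

[0,12)=7 [12,24)=3 [24,36)=7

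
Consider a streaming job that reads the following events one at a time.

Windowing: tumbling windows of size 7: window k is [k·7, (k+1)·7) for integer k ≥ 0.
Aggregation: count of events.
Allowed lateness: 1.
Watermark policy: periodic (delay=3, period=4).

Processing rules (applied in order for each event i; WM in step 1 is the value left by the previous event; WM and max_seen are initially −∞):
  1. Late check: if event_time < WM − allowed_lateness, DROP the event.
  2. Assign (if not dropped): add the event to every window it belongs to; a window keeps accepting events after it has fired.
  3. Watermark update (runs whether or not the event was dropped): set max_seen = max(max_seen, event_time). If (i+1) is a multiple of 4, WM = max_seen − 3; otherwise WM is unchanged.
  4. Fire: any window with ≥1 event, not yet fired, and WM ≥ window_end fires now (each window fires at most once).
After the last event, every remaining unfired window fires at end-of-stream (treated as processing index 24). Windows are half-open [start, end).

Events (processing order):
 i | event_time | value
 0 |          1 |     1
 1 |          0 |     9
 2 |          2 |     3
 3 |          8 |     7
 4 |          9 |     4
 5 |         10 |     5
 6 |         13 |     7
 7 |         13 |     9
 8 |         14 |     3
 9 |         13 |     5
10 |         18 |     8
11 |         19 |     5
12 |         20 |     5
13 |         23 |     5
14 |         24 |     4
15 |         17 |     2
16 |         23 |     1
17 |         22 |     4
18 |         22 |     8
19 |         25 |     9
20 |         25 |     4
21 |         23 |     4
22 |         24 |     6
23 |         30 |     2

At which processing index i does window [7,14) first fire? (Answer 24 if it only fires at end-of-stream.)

11

i=0 t=1 v=1: → [0,7); WM=−∞
i=1 t=0 v=9: → [0,7); WM=−∞
i=2 t=2 v=3: → [0,7); WM=−∞
i=3 t=8 v=7: → [7,14); WM=5
i=4 t=9 v=4: → [7,14); WM=5
i=5 t=10 v=5: → [7,14); WM=5
i=6 t=13 v=7: → [7,14); WM=5
i=7 t=13 v=9: → [7,14); WM=10; [0,7) fires=3
i=8 t=14 v=3: → [14,21); WM=10
i=9 t=13 v=5: → [7,14); WM=10
i=10 t=18 v=8: → [14,21); WM=10
i=11 t=19 v=5: → [14,21); WM=16; [7,14) fires=6
i=12 t=20 v=5: → [14,21); WM=16
i=13 t=23 v=5: → [21,28); WM=16
i=14 t=24 v=4: → [21,28); WM=16
i=15 t=17 v=2: → [14,21); WM=21; [14,21) fires=5
i=16 t=23 v=1: → [21,28); WM=21
i=17 t=22 v=4: → [21,28); WM=21
i=18 t=22 v=8: → [21,28); WM=21
i=19 t=25 v=9: → [21,28); WM=22
i=20 t=25 v=4: → [21,28); WM=22
i=21 t=23 v=4: → [21,28); WM=22
i=22 t=24 v=6: → [21,28); WM=22
i=23 t=30 v=2: → [28,35); WM=27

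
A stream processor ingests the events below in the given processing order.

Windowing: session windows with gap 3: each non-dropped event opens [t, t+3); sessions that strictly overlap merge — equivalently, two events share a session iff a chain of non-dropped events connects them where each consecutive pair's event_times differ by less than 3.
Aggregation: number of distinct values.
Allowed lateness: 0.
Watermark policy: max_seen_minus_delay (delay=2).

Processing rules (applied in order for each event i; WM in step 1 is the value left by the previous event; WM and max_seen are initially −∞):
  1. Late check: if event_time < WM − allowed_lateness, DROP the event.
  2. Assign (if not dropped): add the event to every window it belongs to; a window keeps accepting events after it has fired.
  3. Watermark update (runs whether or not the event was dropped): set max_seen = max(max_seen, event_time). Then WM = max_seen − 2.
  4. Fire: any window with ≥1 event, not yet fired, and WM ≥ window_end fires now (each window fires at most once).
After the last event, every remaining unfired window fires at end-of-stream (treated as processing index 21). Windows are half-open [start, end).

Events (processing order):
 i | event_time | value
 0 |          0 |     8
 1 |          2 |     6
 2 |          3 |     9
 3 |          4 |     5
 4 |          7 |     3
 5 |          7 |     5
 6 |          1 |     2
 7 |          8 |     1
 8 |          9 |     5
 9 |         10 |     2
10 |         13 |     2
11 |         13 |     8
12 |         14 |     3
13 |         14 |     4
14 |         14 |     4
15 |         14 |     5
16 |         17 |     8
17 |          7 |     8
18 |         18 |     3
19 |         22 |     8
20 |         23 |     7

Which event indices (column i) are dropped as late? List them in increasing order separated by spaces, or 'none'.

i=0 t=0 v=8: → [0,3); WM=-2
i=1 t=2 v=6: → [0,5); WM=0
i=2 t=3 v=9: → [0,6); WM=1
i=3 t=4 v=5: → [0,7); WM=2
i=4 t=7 v=3: → [7,10); WM=5
i=5 t=7 v=5: → [7,10); WM=5
i=6 t=1 v=2: DROP (t<5-0); WM=5
i=7 t=8 v=1: → [7,11); WM=6
i=8 t=9 v=5: → [7,12); WM=7
i=9 t=10 v=2: → [7,13); WM=8
i=10 t=13 v=2: → [13,16); WM=11
i=11 t=13 v=8: → [13,16); WM=11
i=12 t=14 v=3: → [13,17); WM=12
i=13 t=14 v=4: → [13,17); WM=12
i=14 t=14 v=4: → [13,17); WM=12
i=15 t=14 v=5: → [13,17); WM=12
i=16 t=17 v=8: → [17,20); WM=15
i=17 t=7 v=8: DROP (t<15-0); WM=15
i=18 t=18 v=3: → [17,21); WM=16
i=19 t=22 v=8: → [22,25); WM=20
i=20 t=23 v=7: → [22,26); WM=21

6 17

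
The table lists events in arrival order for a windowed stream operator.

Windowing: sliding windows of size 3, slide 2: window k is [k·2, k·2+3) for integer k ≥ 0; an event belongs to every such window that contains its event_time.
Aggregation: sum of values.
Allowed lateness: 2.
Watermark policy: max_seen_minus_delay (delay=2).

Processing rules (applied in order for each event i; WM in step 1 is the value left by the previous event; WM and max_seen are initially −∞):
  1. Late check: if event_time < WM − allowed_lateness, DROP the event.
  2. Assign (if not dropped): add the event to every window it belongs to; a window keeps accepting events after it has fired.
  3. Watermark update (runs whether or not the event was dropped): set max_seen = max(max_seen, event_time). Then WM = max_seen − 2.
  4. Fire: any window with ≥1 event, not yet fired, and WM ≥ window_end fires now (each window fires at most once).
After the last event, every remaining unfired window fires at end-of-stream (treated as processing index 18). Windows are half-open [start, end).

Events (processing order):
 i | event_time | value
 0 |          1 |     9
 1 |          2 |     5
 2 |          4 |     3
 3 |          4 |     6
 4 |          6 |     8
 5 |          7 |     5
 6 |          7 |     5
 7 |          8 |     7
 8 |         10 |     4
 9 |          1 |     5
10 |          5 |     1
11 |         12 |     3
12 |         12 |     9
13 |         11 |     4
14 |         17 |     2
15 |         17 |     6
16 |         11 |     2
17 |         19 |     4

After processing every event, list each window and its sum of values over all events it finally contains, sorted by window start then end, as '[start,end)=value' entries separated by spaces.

i=0 t=1 v=9: → [0,3); WM=-1
i=1 t=2 v=5: → [2,5),[0,3); WM=0
i=2 t=4 v=3: → [4,7),[2,5); WM=2
i=3 t=4 v=6: → [4,7),[2,5); WM=2
i=4 t=6 v=8: → [6,9),[4,7); WM=4; [0,3) fires=14
i=5 t=7 v=5: → [6,9); WM=5; [2,5) fires=14
i=6 t=7 v=5: → [6,9); WM=5
i=7 t=8 v=7: → [8,11),[6,9); WM=6
i=8 t=10 v=4: → [10,13),[8,11); WM=8; [4,7) fires=17
i=9 t=1 v=5: DROP (t<8-2); WM=8
i=10 t=5 v=1: DROP (t<8-2); WM=8
i=11 t=12 v=3: → [12,15),[10,13); WM=10; [6,9) fires=25
i=12 t=12 v=9: → [12,15),[10,13); WM=10
i=13 t=11 v=4: → [10,13); WM=10
i=14 t=17 v=2: → [16,19); WM=15; [8,11) fires=11 [10,13) fires=20 [12,15) fires=12
i=15 t=17 v=6: → [16,19); WM=15
i=16 t=11 v=2: DROP (t<15-2); WM=15
i=17 t=19 v=4: → [18,21); WM=17

[0,3)=14 [2,5)=14 [4,7)=17 [6,9)=25 [8,11)=11 [10,13)=20 [12,15)=12 [16,19)=8 [18,21)=4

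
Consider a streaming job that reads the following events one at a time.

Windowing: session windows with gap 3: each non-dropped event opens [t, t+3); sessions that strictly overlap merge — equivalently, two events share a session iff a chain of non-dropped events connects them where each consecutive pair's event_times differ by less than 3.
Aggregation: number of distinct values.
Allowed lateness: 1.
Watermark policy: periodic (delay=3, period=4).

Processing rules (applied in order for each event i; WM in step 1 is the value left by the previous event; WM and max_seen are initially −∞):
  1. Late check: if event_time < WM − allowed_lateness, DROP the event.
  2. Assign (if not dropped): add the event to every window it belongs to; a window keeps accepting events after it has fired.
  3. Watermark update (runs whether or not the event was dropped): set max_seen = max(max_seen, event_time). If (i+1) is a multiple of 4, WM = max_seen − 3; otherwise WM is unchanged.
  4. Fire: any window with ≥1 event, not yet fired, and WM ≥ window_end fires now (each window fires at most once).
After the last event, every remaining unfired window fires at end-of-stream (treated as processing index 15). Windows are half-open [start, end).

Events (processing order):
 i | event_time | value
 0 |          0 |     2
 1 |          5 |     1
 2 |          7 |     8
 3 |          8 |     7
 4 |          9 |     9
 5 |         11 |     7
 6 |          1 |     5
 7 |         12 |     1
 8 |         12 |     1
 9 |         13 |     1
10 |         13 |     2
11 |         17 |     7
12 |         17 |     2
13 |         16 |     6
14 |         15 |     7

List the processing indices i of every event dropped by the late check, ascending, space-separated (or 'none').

i=0 t=0 v=2: → [0,3); WM=−∞
i=1 t=5 v=1: → [5,8); WM=−∞
i=2 t=7 v=8: → [5,10); WM=−∞
i=3 t=8 v=7: → [5,11); WM=5
i=4 t=9 v=9: → [5,12); WM=5
i=5 t=11 v=7: → [5,14); WM=5
i=6 t=1 v=5: DROP (t<5-1); WM=5
i=7 t=12 v=1: → [5,15); WM=9
i=8 t=12 v=1: → [5,15); WM=9
i=9 t=13 v=1: → [5,16); WM=9
i=10 t=13 v=2: → [5,16); WM=9
i=11 t=17 v=7: → [17,20); WM=14
i=12 t=17 v=2: → [17,20); WM=14
i=13 t=16 v=6: → [16,20); WM=14
i=14 t=15 v=7: → [5,20); WM=14

6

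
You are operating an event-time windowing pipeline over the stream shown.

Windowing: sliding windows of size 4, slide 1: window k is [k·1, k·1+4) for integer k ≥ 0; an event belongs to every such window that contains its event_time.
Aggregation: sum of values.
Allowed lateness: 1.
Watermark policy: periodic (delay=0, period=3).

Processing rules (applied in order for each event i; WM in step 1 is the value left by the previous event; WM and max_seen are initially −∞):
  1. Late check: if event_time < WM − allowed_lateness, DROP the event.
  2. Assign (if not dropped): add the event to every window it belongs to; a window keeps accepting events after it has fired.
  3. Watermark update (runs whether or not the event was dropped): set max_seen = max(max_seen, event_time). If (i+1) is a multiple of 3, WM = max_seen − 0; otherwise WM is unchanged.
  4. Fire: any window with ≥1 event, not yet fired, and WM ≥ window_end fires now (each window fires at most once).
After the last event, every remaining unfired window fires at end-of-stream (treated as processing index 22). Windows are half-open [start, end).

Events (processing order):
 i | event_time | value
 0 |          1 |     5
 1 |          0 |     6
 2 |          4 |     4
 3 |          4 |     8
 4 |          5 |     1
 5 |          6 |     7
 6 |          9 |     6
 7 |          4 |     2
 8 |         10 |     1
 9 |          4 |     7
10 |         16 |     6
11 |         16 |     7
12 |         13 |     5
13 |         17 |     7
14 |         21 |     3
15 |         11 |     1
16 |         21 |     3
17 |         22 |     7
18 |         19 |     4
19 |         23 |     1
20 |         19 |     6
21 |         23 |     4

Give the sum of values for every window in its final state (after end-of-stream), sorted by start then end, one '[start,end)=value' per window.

i=0 t=1 v=5: → [1,5),[0,4); WM=−∞
i=1 t=0 v=6: → [0,4); WM=−∞
i=2 t=4 v=4: → [4,8),[3,7),[2,6),[1,5); WM=4; [0,4) fires=11
i=3 t=4 v=8: → [4,8),[3,7),[2,6),[1,5); WM=4
i=4 t=5 v=1: → [5,9),[4,8),[3,7),[2,6); WM=4
i=5 t=6 v=7: → [6,10),[5,9),[4,8),[3,7); WM=6; [1,5) fires=17 [2,6) fires=13
i=6 t=9 v=6: → [9,13),[8,12),[7,11),[6,10); WM=6
i=7 t=4 v=2: DROP (t<6-1); WM=6
i=8 t=10 v=1: → [10,14),[9,13),[8,12),[7,11); WM=10; [3,7) fires=20 [4,8) fires=20 [5,9) fires=8 [6,10) fires=13
i=9 t=4 v=7: DROP (t<10-1); WM=10
i=10 t=16 v=6: → [16,20),[15,19),[14,18),[13,17); WM=10
i=11 t=16 v=7: → [16,20),[15,19),[14,18),[13,17); WM=16; [7,11) fires=7 [8,12) fires=7 [9,13) fires=7 [10,14) fires=1
i=12 t=13 v=5: DROP (t<16-1); WM=16
i=13 t=17 v=7: → [17,21),[16,20),[15,19),[14,18); WM=16
i=14 t=21 v=3: → [21,25),[20,24),[19,23),[18,22); WM=21; [13,17) fires=13 [14,18) fires=20 [15,19) fires=20 [16,20) fires=20 [17,21) fires=7
i=15 t=11 v=1: DROP (t<21-1); WM=21
i=16 t=21 v=3: → [21,25),[20,24),[19,23),[18,22); WM=21
i=17 t=22 v=7: → [22,26),[21,25),[20,24),[19,23); WM=22; [18,22) fires=6
i=18 t=19 v=4: DROP (t<22-1); WM=22
i=19 t=23 v=1: → [23,27),[22,26),[21,25),[20,24); WM=22
i=20 t=19 v=6: DROP (t<22-1); WM=23; [19,23) fires=13
i=21 t=23 v=4: → [23,27),[22,26),[21,25),[20,24); WM=23

[0,4)=11 [1,5)=17 [2,6)=13 [3,7)=20 [4,8)=20 [5,9)=8 [6,10)=13 [7,11)=7 [8,12)=7 [9,13)=7 [10,14)=1 [13,17)=13 [14,18)=20 [15,19)=20 [16,20)=20 [17,21)=7 [18,22)=6 [19,23)=13 [20,24)=18 [21,25)=18 [22,26)=12 [23,27)=5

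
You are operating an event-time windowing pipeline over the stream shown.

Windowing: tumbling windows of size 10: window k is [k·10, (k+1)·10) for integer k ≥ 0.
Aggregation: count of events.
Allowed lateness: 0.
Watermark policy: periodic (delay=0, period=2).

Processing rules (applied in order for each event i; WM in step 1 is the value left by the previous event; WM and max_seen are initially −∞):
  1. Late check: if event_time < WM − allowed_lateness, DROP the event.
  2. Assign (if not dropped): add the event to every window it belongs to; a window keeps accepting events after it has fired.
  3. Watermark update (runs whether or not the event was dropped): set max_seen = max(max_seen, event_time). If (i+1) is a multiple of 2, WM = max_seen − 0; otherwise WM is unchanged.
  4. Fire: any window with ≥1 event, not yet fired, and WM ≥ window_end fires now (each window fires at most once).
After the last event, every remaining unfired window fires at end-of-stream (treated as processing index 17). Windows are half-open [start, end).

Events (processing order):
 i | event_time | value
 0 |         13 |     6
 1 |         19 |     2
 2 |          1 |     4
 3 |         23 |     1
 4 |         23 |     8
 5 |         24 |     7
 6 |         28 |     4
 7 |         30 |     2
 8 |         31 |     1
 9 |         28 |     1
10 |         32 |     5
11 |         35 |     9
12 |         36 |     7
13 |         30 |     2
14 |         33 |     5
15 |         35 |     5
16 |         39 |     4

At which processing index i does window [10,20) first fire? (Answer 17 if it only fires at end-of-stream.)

i=0 t=13 v=6: → [10,20); WM=−∞
i=1 t=19 v=2: → [10,20); WM=19
i=2 t=1 v=4: DROP (t<19-0); WM=19
i=3 t=23 v=1: → [20,30); WM=23; [10,20) fires=2
i=4 t=23 v=8: → [20,30); WM=23
i=5 t=24 v=7: → [20,30); WM=24
i=6 t=28 v=4: → [20,30); WM=24
i=7 t=30 v=2: → [30,40); WM=30; [20,30) fires=4
i=8 t=31 v=1: → [30,40); WM=30
i=9 t=28 v=1: DROP (t<30-0); WM=31
i=10 t=32 v=5: → [30,40); WM=31
i=11 t=35 v=9: → [30,40); WM=35
i=12 t=36 v=7: → [30,40); WM=35
i=13 t=30 v=2: DROP (t<35-0); WM=36
i=14 t=33 v=5: DROP (t<36-0); WM=36
i=15 t=35 v=5: DROP (t<36-0); WM=36
i=16 t=39 v=4: → [30,40); WM=36

3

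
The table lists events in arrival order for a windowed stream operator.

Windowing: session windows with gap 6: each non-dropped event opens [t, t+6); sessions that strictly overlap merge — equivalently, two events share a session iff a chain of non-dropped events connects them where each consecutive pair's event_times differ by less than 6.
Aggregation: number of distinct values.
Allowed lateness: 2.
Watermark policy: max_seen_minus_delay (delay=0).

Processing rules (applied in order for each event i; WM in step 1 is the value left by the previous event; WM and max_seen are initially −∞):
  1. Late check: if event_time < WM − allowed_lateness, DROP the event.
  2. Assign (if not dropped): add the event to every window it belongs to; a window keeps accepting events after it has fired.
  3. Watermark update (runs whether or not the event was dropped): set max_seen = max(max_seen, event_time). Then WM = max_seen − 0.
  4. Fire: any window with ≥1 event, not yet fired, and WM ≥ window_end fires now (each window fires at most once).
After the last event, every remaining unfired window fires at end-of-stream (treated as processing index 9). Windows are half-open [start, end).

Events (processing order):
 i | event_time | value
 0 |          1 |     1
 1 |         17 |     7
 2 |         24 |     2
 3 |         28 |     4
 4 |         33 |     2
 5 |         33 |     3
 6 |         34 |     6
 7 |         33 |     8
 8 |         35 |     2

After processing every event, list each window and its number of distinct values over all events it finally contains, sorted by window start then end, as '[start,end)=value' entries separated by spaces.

i=0 t=1 v=1: → [1,7); WM=1
i=1 t=17 v=7: → [17,23); WM=17
i=2 t=24 v=2: → [24,30); WM=24
i=3 t=28 v=4: → [24,34); WM=28
i=4 t=33 v=2: → [24,39); WM=33
i=5 t=33 v=3: → [24,39); WM=33
i=6 t=34 v=6: → [24,40); WM=34
i=7 t=33 v=8: → [24,40); WM=34
i=8 t=35 v=2: → [24,41); WM=35

[1,7)=1 [17,23)=1 [24,41)=5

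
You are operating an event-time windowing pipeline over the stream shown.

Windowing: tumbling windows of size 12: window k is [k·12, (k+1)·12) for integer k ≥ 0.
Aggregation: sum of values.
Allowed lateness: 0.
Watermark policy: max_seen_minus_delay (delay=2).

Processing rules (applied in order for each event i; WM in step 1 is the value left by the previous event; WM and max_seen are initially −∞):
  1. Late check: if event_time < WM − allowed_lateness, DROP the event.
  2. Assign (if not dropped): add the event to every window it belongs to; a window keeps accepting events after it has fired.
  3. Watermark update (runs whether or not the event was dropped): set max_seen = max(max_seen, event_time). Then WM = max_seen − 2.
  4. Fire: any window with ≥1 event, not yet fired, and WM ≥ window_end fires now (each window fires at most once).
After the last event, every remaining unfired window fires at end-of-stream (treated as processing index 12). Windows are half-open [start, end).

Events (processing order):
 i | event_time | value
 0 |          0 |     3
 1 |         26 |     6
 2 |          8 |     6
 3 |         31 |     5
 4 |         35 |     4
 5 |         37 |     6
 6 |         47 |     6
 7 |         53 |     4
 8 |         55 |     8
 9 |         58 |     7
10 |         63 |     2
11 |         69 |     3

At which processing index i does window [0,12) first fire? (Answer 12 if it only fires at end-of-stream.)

i=0 t=0 v=3: → [0,12); WM=-2
i=1 t=26 v=6: → [24,36); WM=24; [0,12) fires=3
i=2 t=8 v=6: DROP (t<24-0); WM=24
i=3 t=31 v=5: → [24,36); WM=29
i=4 t=35 v=4: → [24,36); WM=33
i=5 t=37 v=6: → [36,48); WM=35
i=6 t=47 v=6: → [36,48); WM=45; [24,36) fires=15
i=7 t=53 v=4: → [48,60); WM=51; [36,48) fires=12
i=8 t=55 v=8: → [48,60); WM=53
i=9 t=58 v=7: → [48,60); WM=56
i=10 t=63 v=2: → [60,72); WM=61; [48,60) fires=19
i=11 t=69 v=3: → [60,72); WM=67

1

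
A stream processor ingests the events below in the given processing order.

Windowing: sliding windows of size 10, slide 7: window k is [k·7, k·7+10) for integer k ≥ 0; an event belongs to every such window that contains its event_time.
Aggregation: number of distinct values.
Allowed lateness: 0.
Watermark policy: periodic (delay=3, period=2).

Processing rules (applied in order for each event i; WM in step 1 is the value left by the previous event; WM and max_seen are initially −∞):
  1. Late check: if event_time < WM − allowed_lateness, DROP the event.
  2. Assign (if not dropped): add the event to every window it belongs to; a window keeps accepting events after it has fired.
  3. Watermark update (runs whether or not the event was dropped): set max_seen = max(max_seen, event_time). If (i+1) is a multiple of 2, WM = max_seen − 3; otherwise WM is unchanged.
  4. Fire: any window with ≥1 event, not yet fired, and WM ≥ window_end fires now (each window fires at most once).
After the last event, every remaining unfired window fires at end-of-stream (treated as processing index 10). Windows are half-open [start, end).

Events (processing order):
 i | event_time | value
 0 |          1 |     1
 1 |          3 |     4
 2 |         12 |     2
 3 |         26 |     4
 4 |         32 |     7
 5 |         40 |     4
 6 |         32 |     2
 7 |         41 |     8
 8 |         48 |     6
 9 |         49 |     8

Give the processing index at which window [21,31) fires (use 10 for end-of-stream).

5

i=0 t=1 v=1: → [0,10); WM=−∞
i=1 t=3 v=4: → [0,10); WM=0
i=2 t=12 v=2: → [7,17); WM=0
i=3 t=26 v=4: → [21,31); WM=23; [0,10) fires=2 [7,17) fires=1
i=4 t=32 v=7: → [28,38); WM=23
i=5 t=40 v=4: → [35,45); WM=37; [21,31) fires=1
i=6 t=32 v=2: DROP (t<37-0); WM=37
i=7 t=41 v=8: → [35,45); WM=38; [28,38) fires=1
i=8 t=48 v=6: → [42,52); WM=38
i=9 t=49 v=8: → [49,59),[42,52); WM=46; [35,45) fires=2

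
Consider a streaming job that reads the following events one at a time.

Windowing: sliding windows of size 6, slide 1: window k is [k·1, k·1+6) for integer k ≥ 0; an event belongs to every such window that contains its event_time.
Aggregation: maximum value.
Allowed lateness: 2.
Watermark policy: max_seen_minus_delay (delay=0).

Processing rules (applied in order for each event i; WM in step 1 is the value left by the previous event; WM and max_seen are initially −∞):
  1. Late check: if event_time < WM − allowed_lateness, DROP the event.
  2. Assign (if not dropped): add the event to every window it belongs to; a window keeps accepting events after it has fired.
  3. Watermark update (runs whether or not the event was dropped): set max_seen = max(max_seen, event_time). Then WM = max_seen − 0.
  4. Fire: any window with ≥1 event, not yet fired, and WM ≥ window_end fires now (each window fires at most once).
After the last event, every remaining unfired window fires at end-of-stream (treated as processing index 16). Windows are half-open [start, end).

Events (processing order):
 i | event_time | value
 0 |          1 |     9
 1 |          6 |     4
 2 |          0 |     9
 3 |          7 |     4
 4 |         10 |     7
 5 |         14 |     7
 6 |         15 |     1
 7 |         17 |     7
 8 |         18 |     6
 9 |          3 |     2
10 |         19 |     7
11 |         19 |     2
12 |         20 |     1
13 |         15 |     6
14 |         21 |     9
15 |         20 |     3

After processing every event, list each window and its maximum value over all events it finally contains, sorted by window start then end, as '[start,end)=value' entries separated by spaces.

i=0 t=1 v=9: → [1,7),[0,6); WM=1
i=1 t=6 v=4: → [6,12),[5,11),[4,10),[3,9),[2,8),[1,7); WM=6; [0,6) fires=9
i=2 t=0 v=9: DROP (t<6-2); WM=6
i=3 t=7 v=4: → [7,13),[6,12),[5,11),[4,10),[3,9),[2,8); WM=7; [1,7) fires=9
i=4 t=10 v=7: → [10,16),[9,15),[8,14),[7,13),[6,12),[5,11); WM=10; [2,8) fires=4 [3,9) fires=4 [4,10) fires=4
i=5 t=14 v=7: → [14,20),[13,19),[12,18),[11,17),[10,16),[9,15); WM=14; [5,11) fires=7 [6,12) fires=7 [7,13) fires=7 [8,14) fires=7
i=6 t=15 v=1: → [15,21),[14,20),[13,19),[12,18),[11,17),[10,16); WM=15; [9,15) fires=7
i=7 t=17 v=7: → [17,23),[16,22),[15,21),[14,20),[13,19),[12,18); WM=17; [10,16) fires=7 [11,17) fires=7
i=8 t=18 v=6: → [18,24),[17,23),[16,22),[15,21),[14,20),[13,19); WM=18; [12,18) fires=7
i=9 t=3 v=2: DROP (t<18-2); WM=18
i=10 t=19 v=7: → [19,25),[18,24),[17,23),[16,22),[15,21),[14,20); WM=19; [13,19) fires=7
i=11 t=19 v=2: → [19,25),[18,24),[17,23),[16,22),[15,21),[14,20); WM=19
i=12 t=20 v=1: → [20,26),[19,25),[18,24),[17,23),[16,22),[15,21); WM=20; [14,20) fires=7
i=13 t=15 v=6: DROP (t<20-2); WM=20
i=14 t=21 v=9: → [21,27),[20,26),[19,25),[18,24),[17,23),[16,22); WM=21; [15,21) fires=7
i=15 t=20 v=3: → [20,26),[19,25),[18,24),[17,23),[16,22),[15,21); WM=21

[0,6)=9 [1,7)=9 [2,8)=4 [3,9)=4 [4,10)=4 [5,11)=7 [6,12)=7 [7,13)=7 [8,14)=7 [9,15)=7 [10,16)=7 [11,17)=7 [12,18)=7 [13,19)=7 [14,20)=7 [15,21)=7 [16,22)=9 [17,23)=9 [18,24)=9 [19,25)=9 [20,26)=9 [21,27)=9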